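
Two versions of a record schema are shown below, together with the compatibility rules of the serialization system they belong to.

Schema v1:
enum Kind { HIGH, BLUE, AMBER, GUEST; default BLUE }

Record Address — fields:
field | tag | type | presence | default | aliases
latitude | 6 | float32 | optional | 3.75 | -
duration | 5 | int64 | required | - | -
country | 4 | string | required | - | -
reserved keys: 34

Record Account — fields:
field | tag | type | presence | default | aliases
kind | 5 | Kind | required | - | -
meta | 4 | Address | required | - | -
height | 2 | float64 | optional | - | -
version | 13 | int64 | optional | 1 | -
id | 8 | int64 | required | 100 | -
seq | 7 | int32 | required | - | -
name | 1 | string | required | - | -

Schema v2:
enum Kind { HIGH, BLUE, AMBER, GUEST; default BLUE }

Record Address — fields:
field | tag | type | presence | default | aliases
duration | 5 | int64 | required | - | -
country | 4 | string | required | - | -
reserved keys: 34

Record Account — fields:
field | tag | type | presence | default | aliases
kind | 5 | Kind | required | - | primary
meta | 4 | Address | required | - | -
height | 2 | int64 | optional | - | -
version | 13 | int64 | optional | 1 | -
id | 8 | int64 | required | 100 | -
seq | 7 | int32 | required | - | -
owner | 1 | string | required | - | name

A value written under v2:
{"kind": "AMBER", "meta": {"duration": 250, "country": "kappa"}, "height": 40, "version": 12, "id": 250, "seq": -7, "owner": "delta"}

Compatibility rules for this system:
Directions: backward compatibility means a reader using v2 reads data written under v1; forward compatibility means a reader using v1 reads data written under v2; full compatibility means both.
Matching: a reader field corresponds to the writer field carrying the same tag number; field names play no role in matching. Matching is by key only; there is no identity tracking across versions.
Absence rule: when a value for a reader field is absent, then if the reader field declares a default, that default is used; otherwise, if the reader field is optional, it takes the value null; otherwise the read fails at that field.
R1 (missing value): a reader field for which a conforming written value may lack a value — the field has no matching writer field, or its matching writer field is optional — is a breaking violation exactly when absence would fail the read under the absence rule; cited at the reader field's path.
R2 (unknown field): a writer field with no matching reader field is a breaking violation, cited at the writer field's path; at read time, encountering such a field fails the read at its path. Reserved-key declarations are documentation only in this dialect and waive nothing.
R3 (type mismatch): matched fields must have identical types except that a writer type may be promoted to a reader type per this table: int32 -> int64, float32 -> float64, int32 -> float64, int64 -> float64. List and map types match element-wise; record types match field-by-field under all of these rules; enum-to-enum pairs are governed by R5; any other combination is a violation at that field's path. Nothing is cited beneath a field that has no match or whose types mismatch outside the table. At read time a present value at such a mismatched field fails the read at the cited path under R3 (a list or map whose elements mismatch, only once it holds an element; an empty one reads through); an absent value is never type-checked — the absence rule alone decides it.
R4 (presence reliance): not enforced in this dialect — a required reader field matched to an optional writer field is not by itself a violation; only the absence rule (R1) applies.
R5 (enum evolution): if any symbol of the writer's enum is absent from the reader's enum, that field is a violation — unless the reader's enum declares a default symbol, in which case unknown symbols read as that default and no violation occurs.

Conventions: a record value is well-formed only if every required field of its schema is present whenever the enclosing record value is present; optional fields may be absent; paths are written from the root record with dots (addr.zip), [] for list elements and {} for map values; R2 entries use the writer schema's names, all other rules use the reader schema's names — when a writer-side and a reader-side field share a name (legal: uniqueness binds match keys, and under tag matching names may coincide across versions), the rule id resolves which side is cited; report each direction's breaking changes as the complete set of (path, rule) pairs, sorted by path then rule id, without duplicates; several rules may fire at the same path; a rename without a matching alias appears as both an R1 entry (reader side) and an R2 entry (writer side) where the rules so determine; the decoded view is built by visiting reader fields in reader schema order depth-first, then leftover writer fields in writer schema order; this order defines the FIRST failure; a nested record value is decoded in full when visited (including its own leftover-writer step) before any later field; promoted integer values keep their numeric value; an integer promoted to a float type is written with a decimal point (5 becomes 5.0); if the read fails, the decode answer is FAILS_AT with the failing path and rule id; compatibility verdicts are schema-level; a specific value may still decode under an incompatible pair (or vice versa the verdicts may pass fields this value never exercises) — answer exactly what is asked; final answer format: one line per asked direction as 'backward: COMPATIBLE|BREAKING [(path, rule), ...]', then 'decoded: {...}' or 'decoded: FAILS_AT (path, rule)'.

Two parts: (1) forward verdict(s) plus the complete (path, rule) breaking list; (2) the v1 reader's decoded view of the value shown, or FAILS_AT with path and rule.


forward: COMPATIBLE []; decoded: {"kind": "AMBER", "meta": {"latitude": 3.75, "duration": 250, "country": "kappa"}, "height": 40.0, "version": 12, "id": 250, "seq": -7, "name": "delta"}

arrows below run writer -> reader for Account
checking forward for Account: reader v1 against writer v2:
  kind <- kind (Kind -> Kind, writer required)
  meta <- meta (Address -> Address, writer required)
  height <- height (int64 -> float64, writer optional)
  version <- version (int64 -> int64, writer optional)
  id <- id (int64 -> int64, writer required)
  seq <- seq (int32 -> int32, writer required)
  name <- owner (string -> string, writer required)
  meta.latitude: no writer match
  meta.duration <- meta.duration (int64 -> int64, writer required)
  meta.country <- meta.country (string -> string, writer required)
  nothing fires on Account: forward is COMPATIBLE
decode (reader v1):
  kind := "AMBER"
  meta.latitude := 3.75 (absent -> default)
  meta.duration := 250
  meta.country := "kappa"
  height := 40.0 (int64 -> float64)
  version := 12
  id := 250
  seq := -7
  name := "delta" (from writer owner)
  => decoded: {"kind": "AMBER", "meta": {"latitude": 3.75, "duration": 250, "country": "kappa"}, "height": 40.0, "version": 12, "id": 250, "seq": -7, "name": "delta"}
the rest of the Account diff is inert for this question:
  renamed field name to owner in record Account (alias name declared on the renamed field) -> inert for the asked Account verdict: nothing fires
  field height in record Account: type float64 changed to int64 -> fires only in the backward direction of Account, which is not asked here
  removed field latitude from record Address -> fires only in the backward direction of Account, which is not asked here


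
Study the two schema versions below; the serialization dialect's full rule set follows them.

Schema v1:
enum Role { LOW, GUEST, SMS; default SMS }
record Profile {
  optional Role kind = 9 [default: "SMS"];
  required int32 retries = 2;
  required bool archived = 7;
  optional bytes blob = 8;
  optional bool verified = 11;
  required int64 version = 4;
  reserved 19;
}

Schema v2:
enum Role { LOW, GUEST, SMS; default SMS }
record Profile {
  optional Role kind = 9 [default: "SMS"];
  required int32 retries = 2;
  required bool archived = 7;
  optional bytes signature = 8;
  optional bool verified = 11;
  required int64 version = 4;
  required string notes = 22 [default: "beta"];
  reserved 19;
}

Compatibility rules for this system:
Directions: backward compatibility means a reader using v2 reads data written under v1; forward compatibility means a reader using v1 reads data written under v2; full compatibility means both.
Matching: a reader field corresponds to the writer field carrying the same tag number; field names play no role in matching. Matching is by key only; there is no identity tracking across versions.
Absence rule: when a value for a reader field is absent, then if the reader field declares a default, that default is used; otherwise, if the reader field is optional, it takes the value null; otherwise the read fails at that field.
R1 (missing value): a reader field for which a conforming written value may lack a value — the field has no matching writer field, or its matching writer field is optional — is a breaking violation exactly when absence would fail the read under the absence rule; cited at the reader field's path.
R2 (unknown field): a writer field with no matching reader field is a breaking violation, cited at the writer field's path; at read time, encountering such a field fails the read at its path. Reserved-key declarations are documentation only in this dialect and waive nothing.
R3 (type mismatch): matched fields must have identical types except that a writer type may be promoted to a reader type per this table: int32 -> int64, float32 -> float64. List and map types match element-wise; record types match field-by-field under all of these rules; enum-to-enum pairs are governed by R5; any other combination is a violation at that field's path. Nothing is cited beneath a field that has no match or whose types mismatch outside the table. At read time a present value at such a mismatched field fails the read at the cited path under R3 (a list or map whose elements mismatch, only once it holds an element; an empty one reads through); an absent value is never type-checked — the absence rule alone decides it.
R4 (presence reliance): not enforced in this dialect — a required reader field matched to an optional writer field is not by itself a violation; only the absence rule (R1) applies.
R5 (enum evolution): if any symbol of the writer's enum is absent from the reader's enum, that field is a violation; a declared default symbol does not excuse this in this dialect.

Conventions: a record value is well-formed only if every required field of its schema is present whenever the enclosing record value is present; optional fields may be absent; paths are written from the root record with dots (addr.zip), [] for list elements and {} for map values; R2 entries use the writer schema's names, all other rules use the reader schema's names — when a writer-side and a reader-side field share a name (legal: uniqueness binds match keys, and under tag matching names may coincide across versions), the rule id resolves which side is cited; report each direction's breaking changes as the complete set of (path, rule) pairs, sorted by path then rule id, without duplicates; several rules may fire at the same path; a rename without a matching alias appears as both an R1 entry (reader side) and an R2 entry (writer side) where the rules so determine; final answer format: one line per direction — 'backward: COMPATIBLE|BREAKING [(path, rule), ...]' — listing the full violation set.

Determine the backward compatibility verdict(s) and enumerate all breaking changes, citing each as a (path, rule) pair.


the writer's type comes first in each Profile pair
checking backward for Profile: reader v2 against writer v1:
  Role -> Role, writer optional: kind aligns to kind
  int32 -> int32, writer required: retries aligns to retries
  bool -> bool, writer required: archived aligns to archived
  bytes -> bytes, writer optional: signature aligns to blob
  bool -> bool, writer optional: verified aligns to verified
  int64 -> int64, writer required: version aligns to version
  notes: no writer-side match
  => backward verdict for Profile: COMPATIBLE, no violations
the rest of the Profile diff is inert for this question:
  renamed field blob to signature in record Profile -> triggers nothing under Profile's printed rules — same verdict
  added field notes to record Profile: required string, tag 22, default "beta" (in v2 it sits last) -> matters only for Profile's forward compatibility — outside the asked direction

backward: COMPATIBLE []


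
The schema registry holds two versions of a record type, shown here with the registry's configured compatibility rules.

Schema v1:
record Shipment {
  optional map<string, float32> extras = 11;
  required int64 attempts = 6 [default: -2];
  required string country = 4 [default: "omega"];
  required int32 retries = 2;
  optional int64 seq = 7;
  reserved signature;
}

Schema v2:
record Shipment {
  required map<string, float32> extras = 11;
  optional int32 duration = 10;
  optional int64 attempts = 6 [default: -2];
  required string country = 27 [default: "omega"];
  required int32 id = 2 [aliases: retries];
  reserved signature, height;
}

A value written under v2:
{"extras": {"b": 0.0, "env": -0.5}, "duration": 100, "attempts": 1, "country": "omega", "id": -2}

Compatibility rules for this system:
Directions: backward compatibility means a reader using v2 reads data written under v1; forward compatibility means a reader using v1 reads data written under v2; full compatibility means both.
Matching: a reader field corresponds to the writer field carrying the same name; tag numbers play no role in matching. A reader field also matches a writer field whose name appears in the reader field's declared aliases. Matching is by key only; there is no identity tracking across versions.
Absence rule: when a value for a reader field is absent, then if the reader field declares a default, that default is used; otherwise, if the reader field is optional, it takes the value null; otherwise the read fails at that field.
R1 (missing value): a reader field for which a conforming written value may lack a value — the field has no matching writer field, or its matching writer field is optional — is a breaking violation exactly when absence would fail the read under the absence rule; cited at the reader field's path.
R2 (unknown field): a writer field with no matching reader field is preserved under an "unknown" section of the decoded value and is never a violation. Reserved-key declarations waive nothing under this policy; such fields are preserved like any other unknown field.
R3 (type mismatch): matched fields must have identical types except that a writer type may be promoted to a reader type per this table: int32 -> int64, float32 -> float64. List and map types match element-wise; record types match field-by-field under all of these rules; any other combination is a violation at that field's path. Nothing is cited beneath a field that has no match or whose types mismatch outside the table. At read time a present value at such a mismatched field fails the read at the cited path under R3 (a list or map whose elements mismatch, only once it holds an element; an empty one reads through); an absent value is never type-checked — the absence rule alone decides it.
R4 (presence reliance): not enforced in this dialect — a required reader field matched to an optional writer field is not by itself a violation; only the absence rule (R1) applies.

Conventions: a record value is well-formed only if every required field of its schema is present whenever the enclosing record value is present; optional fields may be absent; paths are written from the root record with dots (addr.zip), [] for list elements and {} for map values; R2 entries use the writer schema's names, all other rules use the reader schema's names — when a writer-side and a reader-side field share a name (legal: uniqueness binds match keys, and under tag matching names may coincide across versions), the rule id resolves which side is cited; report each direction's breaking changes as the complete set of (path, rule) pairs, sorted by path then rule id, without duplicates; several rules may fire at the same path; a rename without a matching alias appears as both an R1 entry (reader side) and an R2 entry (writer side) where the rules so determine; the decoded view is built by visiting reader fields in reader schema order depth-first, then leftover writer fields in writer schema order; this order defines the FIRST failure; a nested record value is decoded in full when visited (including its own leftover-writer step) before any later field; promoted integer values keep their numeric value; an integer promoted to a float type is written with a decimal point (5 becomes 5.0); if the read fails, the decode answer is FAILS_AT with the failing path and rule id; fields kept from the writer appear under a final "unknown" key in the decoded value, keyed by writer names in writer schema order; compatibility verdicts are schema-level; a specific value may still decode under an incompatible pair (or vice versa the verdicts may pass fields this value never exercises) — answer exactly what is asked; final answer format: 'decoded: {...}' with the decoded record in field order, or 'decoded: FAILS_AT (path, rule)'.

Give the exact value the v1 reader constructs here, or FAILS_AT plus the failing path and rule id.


decoded: FAILS_AT (retries, R1)

the writer's type comes first in each Shipment pair
migrating the Shipment value to v1:
  extras := {"b": 0.0, "env": -0.5}
  attempts := 1
  country := "omega"
  read fails at retries under R1 (no fill)
  => FAILS_AT (retries, R1)
ruling out the remaining Shipment differences:
  removed field seq from record Shipment -> triggers nothing under the printed rules; the Shipment answer is the same either way
  field country in record Shipment: tag 4 changed to 27 -> triggers nothing under the printed rules; the Shipment answer is the same either way
  field attempts in record Shipment: required changed to optional -> triggers nothing under the printed rules; the Shipment answer is the same either way
  field extras in record Shipment: optional changed to required -> a verdict-level change on Shipment — the shown value reads the same
  added field duration to record Shipment: optional int32, tag 10 (in v2 it sits immediately before attempts) -> triggers nothing under the printed rules; the Shipment answer is the same either way


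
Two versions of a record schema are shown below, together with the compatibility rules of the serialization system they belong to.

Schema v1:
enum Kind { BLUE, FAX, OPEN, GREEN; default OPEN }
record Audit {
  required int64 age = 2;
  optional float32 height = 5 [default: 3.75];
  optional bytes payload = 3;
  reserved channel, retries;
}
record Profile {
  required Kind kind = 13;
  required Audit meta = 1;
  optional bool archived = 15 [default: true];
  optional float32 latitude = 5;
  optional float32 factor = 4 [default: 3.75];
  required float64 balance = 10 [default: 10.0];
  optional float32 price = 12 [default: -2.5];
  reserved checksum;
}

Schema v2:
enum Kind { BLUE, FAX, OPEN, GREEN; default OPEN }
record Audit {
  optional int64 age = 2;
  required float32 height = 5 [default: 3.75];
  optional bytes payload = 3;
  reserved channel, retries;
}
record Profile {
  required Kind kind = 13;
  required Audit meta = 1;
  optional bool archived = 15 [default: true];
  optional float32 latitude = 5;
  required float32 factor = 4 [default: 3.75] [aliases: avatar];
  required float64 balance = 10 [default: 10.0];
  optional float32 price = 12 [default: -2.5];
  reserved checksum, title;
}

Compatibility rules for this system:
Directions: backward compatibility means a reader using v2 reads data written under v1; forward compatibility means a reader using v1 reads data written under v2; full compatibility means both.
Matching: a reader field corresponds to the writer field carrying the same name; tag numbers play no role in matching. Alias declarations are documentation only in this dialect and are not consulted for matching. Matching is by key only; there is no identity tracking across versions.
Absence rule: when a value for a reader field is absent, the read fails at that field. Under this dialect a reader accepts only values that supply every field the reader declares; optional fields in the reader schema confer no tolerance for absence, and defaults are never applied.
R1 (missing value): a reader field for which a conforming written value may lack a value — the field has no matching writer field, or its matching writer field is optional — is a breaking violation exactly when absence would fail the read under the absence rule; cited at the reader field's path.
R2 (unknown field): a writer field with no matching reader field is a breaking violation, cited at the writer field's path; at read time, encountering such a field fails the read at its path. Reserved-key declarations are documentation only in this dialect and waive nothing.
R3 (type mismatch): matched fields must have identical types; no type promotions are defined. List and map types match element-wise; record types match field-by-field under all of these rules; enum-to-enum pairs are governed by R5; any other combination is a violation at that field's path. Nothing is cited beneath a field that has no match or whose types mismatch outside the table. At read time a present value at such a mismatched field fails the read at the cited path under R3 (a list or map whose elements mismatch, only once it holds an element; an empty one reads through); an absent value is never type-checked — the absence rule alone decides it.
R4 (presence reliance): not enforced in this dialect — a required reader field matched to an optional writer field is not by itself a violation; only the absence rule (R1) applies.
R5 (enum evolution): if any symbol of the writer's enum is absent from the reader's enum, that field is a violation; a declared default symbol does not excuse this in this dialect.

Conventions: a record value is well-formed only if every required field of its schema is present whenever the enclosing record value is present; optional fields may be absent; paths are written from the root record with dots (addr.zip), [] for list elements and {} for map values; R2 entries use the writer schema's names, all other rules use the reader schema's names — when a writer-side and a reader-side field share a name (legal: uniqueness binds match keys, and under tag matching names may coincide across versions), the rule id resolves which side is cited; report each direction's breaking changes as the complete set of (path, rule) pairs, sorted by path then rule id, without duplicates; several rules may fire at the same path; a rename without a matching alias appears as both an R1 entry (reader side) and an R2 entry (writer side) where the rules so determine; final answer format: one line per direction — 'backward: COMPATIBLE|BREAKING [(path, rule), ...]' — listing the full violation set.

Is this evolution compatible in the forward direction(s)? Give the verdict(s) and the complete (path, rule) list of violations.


in Profile below, arrows point writer -> reader
forward for Profile (reader v1, writer v2):
  writer required, Kind -> Kind: reader kind maps from writer kind
  writer required, Audit -> Audit: reader meta maps from writer meta
  writer optional, bool -> bool: reader archived maps from writer archived
  writer optional, float32 -> float32: reader latitude maps from writer latitude
  writer required, float32 -> float32: reader factor maps from writer factor
  writer required, float64 -> float64: reader balance maps from writer balance
  writer optional, float32 -> float32: reader price maps from writer price
  writer optional, int64 -> int64: reader meta.age maps from writer meta.age
  writer required, float32 -> float32: reader meta.height maps from writer meta.height
  writer optional, bytes -> bytes: reader meta.payload maps from writer meta.payload
  breaking: (archived, R1)
  breaking: (latitude, R1)
  breaking: (meta.age, R1)
  breaking: (meta.payload, R1)
  breaking: (price, R1)
  forward on Profile therefore BREAKING (5)

forward: BREAKING [(archived, R1), (latitude, R1), (meta.age, R1), (meta.payload, R1), (price, R1)]


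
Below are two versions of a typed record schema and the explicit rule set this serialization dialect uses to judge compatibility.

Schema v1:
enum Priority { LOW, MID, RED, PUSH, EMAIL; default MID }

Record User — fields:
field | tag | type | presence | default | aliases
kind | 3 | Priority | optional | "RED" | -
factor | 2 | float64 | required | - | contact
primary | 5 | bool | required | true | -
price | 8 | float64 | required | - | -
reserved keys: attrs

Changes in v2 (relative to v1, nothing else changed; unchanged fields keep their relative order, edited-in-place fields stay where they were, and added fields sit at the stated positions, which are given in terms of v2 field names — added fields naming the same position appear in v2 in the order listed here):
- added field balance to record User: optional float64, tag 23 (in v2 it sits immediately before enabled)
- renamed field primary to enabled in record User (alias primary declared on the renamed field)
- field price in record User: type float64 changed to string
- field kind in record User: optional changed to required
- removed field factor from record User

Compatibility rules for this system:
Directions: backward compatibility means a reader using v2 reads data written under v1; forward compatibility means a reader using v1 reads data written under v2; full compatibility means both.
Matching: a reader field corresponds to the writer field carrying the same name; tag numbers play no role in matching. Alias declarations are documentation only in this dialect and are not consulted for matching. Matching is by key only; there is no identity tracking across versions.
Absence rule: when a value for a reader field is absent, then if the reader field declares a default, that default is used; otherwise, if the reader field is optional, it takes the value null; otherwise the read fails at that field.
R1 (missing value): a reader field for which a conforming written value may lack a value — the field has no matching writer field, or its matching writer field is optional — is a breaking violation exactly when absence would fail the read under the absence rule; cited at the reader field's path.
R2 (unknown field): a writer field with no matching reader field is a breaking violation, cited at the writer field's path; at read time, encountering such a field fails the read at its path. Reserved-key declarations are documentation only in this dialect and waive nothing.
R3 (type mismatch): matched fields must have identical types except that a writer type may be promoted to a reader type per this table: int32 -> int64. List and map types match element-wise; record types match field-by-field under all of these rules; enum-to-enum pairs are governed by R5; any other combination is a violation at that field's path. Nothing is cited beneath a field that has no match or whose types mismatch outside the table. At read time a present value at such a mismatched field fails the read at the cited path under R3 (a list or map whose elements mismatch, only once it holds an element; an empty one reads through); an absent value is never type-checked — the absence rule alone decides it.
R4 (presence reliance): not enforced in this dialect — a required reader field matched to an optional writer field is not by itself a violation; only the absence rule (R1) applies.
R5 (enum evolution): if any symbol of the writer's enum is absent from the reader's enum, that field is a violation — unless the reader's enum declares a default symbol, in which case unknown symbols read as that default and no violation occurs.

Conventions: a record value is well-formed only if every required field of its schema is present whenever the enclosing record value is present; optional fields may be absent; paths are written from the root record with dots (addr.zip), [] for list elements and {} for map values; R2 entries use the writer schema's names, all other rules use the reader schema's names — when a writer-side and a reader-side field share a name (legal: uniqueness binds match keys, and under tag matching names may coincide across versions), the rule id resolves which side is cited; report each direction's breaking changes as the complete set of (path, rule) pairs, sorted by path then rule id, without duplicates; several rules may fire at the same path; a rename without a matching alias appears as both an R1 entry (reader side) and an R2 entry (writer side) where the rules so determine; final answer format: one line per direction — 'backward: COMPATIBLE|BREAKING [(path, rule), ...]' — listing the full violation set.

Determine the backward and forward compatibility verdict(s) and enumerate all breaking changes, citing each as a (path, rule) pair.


backward: BREAKING [(factor, R2), (price, R3), (primary, R2)]; forward: BREAKING [(balance, R2), (enabled, R2), (factor, R1), (price, R3)]

the writer's type comes first in each User pair
backward on User — v2 reading data written by v1:
  Priority -> Priority, writer optional: kind aligns to kind
  balance has no writer counterpart
  enabled has no writer counterpart
  float64 -> string, writer required: price aligns to price
  writer factor: unknown to reader
  writer primary: unknown to reader
  R2 fires at factor
  R3 fires at price
  R2 fires at primary
  => 3 violation(s): backward is BREAKING for User
forward on User — v1 reading data written by v2:
  Priority -> Priority, writer required: kind aligns to kind
  factor has no writer counterpart
  primary has no writer counterpart
  string -> float64, writer required: price aligns to price
  writer balance: unknown to reader
  writer enabled: unknown to reader
  R2 fires at balance
  R2 fires at enabled
  R1 fires at factor
  R3 fires at price
  => 4 violation(s): forward is BREAKING for User


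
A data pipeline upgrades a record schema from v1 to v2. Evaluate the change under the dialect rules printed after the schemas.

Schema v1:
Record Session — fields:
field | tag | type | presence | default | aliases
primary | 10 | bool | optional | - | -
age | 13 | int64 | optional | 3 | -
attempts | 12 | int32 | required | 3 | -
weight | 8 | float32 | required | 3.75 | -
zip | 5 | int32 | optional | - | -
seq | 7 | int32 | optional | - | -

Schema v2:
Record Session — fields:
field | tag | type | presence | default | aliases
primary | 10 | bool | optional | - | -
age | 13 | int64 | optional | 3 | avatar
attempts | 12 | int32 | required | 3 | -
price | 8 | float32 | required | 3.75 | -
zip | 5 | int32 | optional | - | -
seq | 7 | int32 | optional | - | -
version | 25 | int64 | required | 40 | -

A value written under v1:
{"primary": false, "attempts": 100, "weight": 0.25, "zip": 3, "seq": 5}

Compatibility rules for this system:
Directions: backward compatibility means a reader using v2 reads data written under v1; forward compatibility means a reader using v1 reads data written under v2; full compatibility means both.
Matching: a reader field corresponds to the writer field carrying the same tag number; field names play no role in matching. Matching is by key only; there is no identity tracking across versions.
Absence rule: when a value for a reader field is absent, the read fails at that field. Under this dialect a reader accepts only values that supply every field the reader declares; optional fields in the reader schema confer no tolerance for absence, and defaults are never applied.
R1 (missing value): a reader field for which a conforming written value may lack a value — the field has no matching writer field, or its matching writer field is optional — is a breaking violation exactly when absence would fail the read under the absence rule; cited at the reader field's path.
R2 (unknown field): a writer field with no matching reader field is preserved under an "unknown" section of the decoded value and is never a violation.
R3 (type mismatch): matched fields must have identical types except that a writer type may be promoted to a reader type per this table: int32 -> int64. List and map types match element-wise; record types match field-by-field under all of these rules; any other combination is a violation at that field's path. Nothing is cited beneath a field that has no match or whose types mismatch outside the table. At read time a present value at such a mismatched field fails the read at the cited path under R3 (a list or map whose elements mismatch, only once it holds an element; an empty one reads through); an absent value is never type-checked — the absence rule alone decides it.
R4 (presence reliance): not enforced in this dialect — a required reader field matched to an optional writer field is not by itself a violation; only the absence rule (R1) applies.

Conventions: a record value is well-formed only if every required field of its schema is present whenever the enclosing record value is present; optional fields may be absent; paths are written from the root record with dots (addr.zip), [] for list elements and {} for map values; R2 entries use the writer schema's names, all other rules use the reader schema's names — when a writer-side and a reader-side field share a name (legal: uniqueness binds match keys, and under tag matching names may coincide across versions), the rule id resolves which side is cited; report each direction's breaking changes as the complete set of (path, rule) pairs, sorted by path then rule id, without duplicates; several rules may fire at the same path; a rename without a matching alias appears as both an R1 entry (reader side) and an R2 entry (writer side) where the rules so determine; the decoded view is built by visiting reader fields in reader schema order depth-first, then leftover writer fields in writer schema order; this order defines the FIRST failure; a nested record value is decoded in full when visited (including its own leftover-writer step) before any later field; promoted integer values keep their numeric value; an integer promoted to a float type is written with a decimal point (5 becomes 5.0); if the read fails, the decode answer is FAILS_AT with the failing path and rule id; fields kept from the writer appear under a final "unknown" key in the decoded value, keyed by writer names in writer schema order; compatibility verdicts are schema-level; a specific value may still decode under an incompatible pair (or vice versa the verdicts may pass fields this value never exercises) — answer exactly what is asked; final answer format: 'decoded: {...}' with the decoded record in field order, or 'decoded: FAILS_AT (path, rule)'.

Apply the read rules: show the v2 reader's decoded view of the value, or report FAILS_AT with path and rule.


decoded: FAILS_AT (age, R1)

arrows below run writer -> reader for Session
decode (reader v2):
  primary := false
  read fails at age under R1 (no fill)
  => FAILS_AT (age, R1)
the other Session changes do not affect what is asked:
  renamed field weight to price in record Session -> inert under this dialect — no rule fires on Session and the result does not move
  added field version to record Session: required int64, tag 25, default 40 (in v2 it sits last) -> shifts the Session verdicts, not this decode


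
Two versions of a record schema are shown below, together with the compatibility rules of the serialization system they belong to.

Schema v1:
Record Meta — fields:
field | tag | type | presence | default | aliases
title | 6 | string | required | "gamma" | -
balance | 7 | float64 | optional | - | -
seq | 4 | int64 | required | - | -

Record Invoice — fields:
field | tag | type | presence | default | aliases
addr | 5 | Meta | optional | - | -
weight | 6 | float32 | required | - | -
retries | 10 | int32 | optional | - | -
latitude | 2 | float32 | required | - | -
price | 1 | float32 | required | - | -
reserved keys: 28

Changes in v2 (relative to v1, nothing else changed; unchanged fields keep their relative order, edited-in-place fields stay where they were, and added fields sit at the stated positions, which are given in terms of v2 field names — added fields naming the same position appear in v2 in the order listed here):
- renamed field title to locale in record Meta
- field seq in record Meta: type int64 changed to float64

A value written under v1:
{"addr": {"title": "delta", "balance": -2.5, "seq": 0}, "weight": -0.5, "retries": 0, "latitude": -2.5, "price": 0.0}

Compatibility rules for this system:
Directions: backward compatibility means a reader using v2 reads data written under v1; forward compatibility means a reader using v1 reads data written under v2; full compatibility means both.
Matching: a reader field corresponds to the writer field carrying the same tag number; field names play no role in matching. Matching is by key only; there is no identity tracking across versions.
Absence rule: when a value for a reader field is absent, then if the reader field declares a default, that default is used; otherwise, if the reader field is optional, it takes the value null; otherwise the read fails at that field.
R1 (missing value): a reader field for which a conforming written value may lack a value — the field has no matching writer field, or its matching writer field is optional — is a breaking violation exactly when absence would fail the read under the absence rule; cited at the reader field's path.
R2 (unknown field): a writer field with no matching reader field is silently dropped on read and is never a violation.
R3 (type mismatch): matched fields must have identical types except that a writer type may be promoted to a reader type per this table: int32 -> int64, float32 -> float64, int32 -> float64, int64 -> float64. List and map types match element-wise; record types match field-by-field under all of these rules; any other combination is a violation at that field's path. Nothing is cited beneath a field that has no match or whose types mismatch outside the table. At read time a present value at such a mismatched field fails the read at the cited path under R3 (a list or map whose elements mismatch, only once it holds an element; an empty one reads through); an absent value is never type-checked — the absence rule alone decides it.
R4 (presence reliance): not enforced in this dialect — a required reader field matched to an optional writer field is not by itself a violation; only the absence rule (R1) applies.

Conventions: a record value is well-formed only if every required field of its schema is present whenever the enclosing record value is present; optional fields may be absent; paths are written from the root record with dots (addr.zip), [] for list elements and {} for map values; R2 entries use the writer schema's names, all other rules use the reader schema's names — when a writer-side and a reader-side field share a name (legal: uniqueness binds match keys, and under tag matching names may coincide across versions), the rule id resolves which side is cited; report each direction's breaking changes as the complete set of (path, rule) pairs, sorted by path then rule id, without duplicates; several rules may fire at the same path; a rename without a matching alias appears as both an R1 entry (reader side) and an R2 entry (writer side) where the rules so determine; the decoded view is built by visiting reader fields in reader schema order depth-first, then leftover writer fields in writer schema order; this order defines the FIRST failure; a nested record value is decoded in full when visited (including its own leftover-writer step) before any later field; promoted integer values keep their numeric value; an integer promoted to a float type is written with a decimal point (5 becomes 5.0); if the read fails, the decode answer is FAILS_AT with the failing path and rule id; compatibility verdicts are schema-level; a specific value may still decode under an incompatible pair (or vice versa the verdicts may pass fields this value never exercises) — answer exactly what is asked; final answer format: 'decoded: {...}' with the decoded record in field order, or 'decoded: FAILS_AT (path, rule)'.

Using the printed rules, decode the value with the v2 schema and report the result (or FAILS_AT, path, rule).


decoded: {"addr": {"locale": "delta", "balance": -2.5, "seq": 0.0}, "weight": -0.5, "retries": 0, "latitude": -2.5, "price": 0.0}

each type pair in Invoice: writer, then reader
decode (reader v2):
  addr.locale := "delta" (from writer title)
  addr.balance := -2.5
  addr.seq := 0.0 (int64 -> float64)
  weight := -0.5
  retries := 0
  latitude := -2.5
  price := 0.0
  => decoded: {"addr": {"locale": "delta", "balance": -2.5, "seq": 0.0}, "weight": -0.5, "retries": 0, "latitude": -2.5, "price": 0.0}
remaining Invoice differences; none change what is asked:
  field seq in record Meta: type int64 changed to float64 -> shifts the Invoice verdicts, not this decode
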